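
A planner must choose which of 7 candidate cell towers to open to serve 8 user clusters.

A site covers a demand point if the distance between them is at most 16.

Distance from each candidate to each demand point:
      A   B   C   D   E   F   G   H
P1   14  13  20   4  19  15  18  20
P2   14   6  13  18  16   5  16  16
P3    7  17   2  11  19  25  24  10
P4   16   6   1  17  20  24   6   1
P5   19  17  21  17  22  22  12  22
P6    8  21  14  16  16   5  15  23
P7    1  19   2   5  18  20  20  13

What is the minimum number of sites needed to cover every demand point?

2

Coverage sets (demand points within 16 of each site):
  P1: {A, B, D, F}
  P2: {A, B, C, E, F, G, H}
  P3: {A, C, D, H}
  P4: {A, B, C, G, H}
  P5: {G}
  P6: {A, C, D, E, F, G}
  P7: {A, C, D, H}
No single site covers all 8 demand points.
But {P1, P2} covers everything, so the minimum is 2.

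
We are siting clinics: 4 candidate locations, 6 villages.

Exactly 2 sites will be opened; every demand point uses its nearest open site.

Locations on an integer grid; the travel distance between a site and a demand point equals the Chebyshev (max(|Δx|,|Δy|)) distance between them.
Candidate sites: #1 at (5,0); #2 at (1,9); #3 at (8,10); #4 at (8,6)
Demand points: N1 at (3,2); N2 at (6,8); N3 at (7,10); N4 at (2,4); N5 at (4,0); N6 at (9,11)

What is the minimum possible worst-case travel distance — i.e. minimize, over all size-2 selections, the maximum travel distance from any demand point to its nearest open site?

4

Open {#1, #3}.
  Farthest demand point is N4 at travel distance 4 (to #1); all others are ≤ 4.
With {#1, #4} the worst case is 5.
With {#2, #4} the worst case is 6.
No size-2 selection achieves below 4.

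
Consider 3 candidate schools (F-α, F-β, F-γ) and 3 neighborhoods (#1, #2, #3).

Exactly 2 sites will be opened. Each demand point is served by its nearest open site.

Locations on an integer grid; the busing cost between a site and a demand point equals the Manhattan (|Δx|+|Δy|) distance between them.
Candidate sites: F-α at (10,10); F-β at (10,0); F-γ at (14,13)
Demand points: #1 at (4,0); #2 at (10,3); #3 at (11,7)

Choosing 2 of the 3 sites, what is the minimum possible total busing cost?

13

Open {F-α, F-β}.
  #1→F-β 6, #2→F-β 3, #3→F-α 4  ⇒ total 13.
Compare {F-β, F-γ}: total 17.
Compare {F-α, F-γ}: total 27.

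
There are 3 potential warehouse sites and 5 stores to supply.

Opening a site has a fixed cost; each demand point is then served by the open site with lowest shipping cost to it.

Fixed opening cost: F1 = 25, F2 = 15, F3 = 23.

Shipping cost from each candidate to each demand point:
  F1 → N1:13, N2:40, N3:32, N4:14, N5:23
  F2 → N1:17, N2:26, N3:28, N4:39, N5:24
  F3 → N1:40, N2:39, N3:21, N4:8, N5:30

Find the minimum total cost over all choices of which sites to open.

134

Open {F2, F3}: assign each demand point to its cheapest open site.
  N1→F2 17, N2→F2 26, N3→F3 21, N4→F3 8, N5→F2 24
  shipping cost 96, fixed 38 → total 134.
Compare {F1, F2}: shipping cost 104 + fixed 40 = 144.
Compare {F1}: shipping cost 122 + fixed 25 = 147.
Compare {F2}: shipping cost 134 + fixed 15 = 149.
All other subsets cost ≥ 144. Minimum total cost: 134.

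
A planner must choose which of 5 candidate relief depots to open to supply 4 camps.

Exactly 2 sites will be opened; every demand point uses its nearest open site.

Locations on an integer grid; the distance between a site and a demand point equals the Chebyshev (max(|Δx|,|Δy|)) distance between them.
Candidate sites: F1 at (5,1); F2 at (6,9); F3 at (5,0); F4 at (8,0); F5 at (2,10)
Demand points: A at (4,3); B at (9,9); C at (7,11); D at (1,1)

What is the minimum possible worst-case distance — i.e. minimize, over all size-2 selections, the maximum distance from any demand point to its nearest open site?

4

Open {F1, F2}.
  Farthest demand point is D at distance 4 (to F1); all others are ≤ 4.
With {F2, F3} the worst case is 4.
With {F1, F5} the worst case is 7.
No size-2 selection achieves below 4.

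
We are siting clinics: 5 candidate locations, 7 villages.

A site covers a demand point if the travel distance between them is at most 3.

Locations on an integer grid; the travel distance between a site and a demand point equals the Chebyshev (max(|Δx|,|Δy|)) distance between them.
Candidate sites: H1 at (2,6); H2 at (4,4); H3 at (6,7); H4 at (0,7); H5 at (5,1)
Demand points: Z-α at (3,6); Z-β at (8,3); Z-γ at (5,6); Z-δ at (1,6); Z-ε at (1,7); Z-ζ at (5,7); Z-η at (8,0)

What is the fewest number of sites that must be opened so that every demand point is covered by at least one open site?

2

Coverage sets (demand points within 3 of each site):
  H1: {Z-α, Z-γ, Z-δ, Z-ε, Z-ζ}
  H2: {Z-α, Z-γ, Z-δ, Z-ε, Z-ζ}
  H3: {Z-α, Z-γ, Z-ζ}
  H4: {Z-α, Z-δ, Z-ε}
  H5: {Z-β, Z-η}
No single site covers all 7 demand points.
But {H1, H5} covers everything, so the minimum is 2.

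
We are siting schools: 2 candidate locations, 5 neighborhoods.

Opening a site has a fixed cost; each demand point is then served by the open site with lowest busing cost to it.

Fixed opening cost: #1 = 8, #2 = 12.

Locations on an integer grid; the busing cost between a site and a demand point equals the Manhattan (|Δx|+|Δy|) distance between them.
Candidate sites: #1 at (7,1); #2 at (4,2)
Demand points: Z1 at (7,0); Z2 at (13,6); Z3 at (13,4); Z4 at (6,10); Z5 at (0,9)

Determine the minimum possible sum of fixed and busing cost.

Open {#1}: assign each demand point to its cheapest open site.
  Z1→#1 1, Z2→#1 11, Z3→#1 9, Z4→#1 10, Z5→#1 15
  busing cost 46, fixed 8 → total 54.
Compare {#2}: busing cost 50 + fixed 12 = 62.
Compare {#1, #2}: busing cost 42 + fixed 20 = 62.

54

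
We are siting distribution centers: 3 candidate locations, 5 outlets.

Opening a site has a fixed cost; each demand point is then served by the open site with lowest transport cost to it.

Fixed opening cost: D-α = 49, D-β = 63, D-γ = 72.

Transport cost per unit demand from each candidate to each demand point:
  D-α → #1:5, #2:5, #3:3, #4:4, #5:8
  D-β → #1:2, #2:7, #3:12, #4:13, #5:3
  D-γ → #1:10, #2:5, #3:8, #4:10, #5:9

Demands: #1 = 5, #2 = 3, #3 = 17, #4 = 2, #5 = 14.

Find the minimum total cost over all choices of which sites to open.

Open {D-α, D-β}: assign each demand point to its cheapest open site.
  #1→D-β 5×2=10, #2→D-α 3×5=15, #3→D-α 17×3=51, #4→D-α 2×4=8, #5→D-β 14×3=42
  transport cost 126, fixed 112 → total 238.
Compare {D-α}: transport cost 211 + fixed 49 = 260.
Compare {D-α, D-β, D-γ}: transport cost 126 + fixed 184 = 310.
Compare {D-α, D-γ}: transport cost 211 + fixed 121 = 332.
All other subsets cost ≥ 260. Minimum total cost: 238.

238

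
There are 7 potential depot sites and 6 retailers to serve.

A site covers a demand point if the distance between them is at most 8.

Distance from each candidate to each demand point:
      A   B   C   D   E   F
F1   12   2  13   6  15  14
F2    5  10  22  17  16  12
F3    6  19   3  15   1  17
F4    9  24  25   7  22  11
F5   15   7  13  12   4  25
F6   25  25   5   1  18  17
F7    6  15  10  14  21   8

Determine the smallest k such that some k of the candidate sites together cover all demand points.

3

Coverage sets (demand points within 8 of each site):
  F1: {B, D}
  F2: {A}
  F3: {A, C, E}
  F4: {D}
  F5: {B, E}
  F6: {C, D}
  F7: {A, F}
No 2 sites suffice: every size-2 union leaves at least one demand point uncovered.
But {F1, F3, F7} covers everything, so the minimum is 3.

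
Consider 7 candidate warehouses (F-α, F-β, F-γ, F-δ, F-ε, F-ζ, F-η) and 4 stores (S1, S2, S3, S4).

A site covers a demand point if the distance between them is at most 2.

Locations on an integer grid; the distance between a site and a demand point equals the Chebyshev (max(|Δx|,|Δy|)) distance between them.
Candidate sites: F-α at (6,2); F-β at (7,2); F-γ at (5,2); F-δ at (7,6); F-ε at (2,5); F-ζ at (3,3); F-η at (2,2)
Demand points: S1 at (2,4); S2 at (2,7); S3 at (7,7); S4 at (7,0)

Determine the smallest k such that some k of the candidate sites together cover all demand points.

3

Coverage sets (demand points within 2 of each site):
  F-α: {S4}
  F-β: {S4}
  F-γ: {S4}
  F-δ: {S3}
  F-ε: {S1, S2}
  F-ζ: {S1}
  F-η: {S1}
No 2 sites suffice: every size-2 union leaves at least one demand point uncovered.
But {F-α, F-δ, F-ε} covers everything, so the minimum is 3.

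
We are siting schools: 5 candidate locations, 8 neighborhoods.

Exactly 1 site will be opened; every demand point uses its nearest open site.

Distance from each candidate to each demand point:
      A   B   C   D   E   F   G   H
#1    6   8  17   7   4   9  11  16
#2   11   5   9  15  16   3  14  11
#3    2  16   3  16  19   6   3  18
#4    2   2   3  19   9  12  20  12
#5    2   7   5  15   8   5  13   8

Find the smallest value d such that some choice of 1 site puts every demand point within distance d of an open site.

Open {#5}.
  Farthest demand point is D at distance 15 (to #5); all others are ≤ 15.
With {#2} the worst case is 16.
With {#1} the worst case is 17.
No size-1 selection achieves below 15.

15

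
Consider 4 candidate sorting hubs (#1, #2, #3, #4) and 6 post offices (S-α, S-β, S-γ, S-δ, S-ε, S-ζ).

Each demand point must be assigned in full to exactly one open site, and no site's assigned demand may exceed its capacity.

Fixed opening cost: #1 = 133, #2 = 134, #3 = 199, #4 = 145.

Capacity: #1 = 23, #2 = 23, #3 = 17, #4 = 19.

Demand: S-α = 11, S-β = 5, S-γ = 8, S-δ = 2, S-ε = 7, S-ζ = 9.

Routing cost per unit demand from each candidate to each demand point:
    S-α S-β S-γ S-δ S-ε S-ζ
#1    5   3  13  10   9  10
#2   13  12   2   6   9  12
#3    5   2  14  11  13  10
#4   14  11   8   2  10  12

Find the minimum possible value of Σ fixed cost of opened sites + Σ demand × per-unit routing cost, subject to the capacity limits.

Open {#1, #2}; cheapest assignment that respects the capacities:
  #1 (cap 23, load 23): S-α, S-β, S-ε — cost 11×5 + 5×3 + 7×9 = 133
  #2 (cap 23, load 19): S-γ, S-δ, S-ζ — cost 8×2 + 2×6 + 9×12 = 136
  Shipping 269, fixed 267 → total 536.
  Any other capacity-feasible assignment to {#1, #2} ships for at least 269.
Compare {#1, #4}: its best feasible assignment gives total 587.
Compare {#1, #2, #4}: its best feasible assignment gives total 673.
Every other set of open sites that can feasibly serve all demand totals ≥ 587 even under its best assignment. Minimum: 536.

536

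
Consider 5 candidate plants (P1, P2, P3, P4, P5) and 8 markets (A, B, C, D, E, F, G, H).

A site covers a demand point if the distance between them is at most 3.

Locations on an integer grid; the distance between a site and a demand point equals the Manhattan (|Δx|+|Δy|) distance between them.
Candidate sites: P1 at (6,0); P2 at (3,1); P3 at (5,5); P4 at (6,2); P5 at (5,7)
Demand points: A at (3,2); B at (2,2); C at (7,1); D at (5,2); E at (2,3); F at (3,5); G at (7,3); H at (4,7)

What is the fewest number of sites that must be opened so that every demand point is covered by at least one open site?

Coverage sets (demand points within 3 of each site):
  P1: {C, D}
  P2: {A, B, D, E}
  P3: {D, F, H}
  P4: {A, C, D, G}
  P5: {H}
No 2 sites suffice: every size-2 union leaves at least one demand point uncovered.
But {P2, P3, P4} covers everything, so the minimum is 3.

3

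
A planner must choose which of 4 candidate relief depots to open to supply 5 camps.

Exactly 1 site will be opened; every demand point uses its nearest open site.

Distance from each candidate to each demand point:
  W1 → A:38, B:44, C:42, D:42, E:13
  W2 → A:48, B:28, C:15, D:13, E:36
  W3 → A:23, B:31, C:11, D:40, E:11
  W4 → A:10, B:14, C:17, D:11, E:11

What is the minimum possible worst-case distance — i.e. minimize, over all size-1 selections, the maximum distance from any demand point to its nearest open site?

Open {W4}.
  Farthest demand point is C at distance 17 (to W4); all others are ≤ 17.
With {W3} the worst case is 40.
With {W1} the worst case is 44.
No size-1 selection achieves below 17.

17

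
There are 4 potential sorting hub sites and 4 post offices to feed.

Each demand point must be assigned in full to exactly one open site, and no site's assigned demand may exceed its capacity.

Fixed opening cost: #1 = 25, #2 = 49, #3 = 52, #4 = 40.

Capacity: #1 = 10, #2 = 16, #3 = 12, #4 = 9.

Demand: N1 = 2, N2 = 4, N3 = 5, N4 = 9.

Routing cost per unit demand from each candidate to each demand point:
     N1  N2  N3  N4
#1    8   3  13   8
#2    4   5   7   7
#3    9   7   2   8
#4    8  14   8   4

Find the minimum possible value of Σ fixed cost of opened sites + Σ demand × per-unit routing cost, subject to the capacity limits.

184

Open {#3, #4}; cheapest assignment that respects the capacities:
  #3 (cap 12, load 11): N1, N2, N3 — cost 2×9 + 4×7 + 5×2 = 56
  #4 (cap 9, load 9): N4 — cost 9×4 = 36
  Shipping 92, fixed 92 → total 184.
  Any other capacity-feasible assignment to {#3, #4} ships for at least 92.
Compare {#2, #4}: its best feasible assignment gives total 188.
Compare {#1, #3, #4}: its best feasible assignment gives total 191.
Every other set of open sites that can feasibly serve all demand totals ≥ 188 even under its best assignment. Minimum: 184.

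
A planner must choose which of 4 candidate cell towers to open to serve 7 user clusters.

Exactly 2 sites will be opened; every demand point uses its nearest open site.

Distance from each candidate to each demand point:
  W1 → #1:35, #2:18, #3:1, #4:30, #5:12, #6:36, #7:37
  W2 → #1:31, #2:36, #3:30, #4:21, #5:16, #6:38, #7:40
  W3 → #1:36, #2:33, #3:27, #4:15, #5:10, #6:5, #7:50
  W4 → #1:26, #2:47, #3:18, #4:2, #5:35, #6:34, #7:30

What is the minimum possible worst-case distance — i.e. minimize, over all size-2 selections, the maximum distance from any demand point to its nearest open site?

33

Open {W3, W4}.
  Farthest demand point is #2 at distance 33 (to W3); all others are ≤ 33.
With {W1, W4} the worst case is 34.
With {W2, W4} the worst case is 36.
No size-2 selection achieves below 33.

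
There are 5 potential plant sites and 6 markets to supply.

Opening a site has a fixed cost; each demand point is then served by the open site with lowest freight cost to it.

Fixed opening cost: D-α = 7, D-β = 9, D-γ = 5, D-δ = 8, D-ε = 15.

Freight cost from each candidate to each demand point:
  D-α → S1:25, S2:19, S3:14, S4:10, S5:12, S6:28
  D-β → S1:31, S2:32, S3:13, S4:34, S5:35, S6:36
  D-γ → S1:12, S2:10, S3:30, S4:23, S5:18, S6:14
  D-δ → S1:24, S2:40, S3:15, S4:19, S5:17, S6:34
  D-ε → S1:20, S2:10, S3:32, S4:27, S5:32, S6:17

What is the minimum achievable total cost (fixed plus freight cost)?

Open {D-α, D-γ}: assign each demand point to its cheapest open site.
  S1→D-γ 12, S2→D-γ 10, S3→D-α 14, S4→D-α 10, S5→D-α 12, S6→D-γ 14
  freight cost 72, fixed 12 → total 84.
Compare {D-α, D-β, D-γ}: freight cost 71 + fixed 21 = 92.
Compare {D-α, D-γ, D-δ}: freight cost 72 + fixed 20 = 92.
Compare {D-α, D-γ, D-ε}: freight cost 72 + fixed 27 = 99.
All other subsets cost ≥ 92. Minimum total cost: 84.

84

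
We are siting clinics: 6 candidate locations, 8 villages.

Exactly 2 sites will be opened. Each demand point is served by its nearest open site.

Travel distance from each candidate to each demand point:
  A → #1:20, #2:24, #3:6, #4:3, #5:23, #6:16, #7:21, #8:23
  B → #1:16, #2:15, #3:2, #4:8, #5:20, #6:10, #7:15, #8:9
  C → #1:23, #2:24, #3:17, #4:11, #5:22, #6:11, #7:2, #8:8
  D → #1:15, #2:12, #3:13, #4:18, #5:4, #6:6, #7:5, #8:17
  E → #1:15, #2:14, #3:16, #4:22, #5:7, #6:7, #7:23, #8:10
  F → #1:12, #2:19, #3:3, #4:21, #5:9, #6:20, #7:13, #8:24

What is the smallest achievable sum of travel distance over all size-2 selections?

Open {B, D}.
  #1→D 15, #2→D 12, #3→B 2, #4→B 8, #5→D 4, #6→D 6, #7→D 5, #8→B 9  ⇒ total 61.
Compare {A, D}: total 68.
Compare {C, D}: total 71.
No size-2 selection does better; minimum is 61.

61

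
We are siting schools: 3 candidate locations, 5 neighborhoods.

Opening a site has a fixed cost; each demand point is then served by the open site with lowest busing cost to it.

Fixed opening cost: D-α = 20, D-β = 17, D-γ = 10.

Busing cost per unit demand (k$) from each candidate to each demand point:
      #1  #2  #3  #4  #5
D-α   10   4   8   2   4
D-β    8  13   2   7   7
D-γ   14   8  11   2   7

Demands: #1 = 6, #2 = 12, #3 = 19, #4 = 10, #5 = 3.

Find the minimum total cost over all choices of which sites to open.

Open {D-α, D-β}: assign each demand point to its cheapest open site.
  #1→D-β 6×8=48, #2→D-α 12×4=48, #3→D-β 19×2=38, #4→D-α 10×2=20, #5→D-α 3×4=12
  busing cost 166, fixed 37 → total 203.
Compare {D-α, D-β, D-γ}: busing cost 166 + fixed 47 = 213.
Compare {D-β, D-γ}: busing cost 223 + fixed 27 = 250.
Compare {D-α}: busing cost 292 + fixed 20 = 312.
All other subsets cost ≥ 213. Minimum total cost: 203.

203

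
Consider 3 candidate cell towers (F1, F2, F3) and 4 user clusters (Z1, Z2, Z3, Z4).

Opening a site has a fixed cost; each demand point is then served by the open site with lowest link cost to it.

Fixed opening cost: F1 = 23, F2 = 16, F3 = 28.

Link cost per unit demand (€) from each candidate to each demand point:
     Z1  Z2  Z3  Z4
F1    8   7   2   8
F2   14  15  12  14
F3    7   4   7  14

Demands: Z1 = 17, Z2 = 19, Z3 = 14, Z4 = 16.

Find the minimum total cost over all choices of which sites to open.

402

Open {F1, F3}: assign each demand point to its cheapest open site.
  Z1→F3 17×7=119, Z2→F3 19×4=76, Z3→F1 14×2=28, Z4→F1 16×8=128
  link cost 351, fixed 51 → total 402.
Compare {F1, F2, F3}: link cost 351 + fixed 67 = 418.
Compare {F1}: link cost 425 + fixed 23 = 448.
Compare {F1, F2}: link cost 425 + fixed 39 = 464.
All other subsets cost ≥ 418. Minimum total cost: 402.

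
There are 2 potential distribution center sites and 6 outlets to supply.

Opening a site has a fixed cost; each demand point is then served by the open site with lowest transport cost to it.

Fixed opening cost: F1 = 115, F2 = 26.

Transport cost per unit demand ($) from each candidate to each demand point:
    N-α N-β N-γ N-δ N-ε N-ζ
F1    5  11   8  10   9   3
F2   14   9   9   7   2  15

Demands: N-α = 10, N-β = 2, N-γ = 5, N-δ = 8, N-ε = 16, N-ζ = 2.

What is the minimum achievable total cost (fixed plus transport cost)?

Open {F1, F2}: assign each demand point to its cheapest open site.
  N-α→F1 10×5=50, N-β→F2 2×9=18, N-γ→F1 5×8=40, N-δ→F2 8×7=56, N-ε→F2 16×2=32, N-ζ→F1 2×3=6
  transport cost 202, fixed 141 → total 343.
Compare {F2}: transport cost 321 + fixed 26 = 347.
Compare {F1}: transport cost 342 + fixed 115 = 457.

343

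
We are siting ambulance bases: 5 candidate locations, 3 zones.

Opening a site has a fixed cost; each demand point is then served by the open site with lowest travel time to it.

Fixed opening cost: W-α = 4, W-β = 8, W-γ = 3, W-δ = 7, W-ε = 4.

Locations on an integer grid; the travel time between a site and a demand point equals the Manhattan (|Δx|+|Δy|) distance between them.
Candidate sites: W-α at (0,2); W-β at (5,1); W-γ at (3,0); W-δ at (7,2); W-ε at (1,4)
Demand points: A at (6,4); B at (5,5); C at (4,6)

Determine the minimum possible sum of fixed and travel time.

Open {W-ε}: assign each demand point to its cheapest open site.
  A→W-ε 5, B→W-ε 5, C→W-ε 5
  travel time 15, fixed 4 → total 19.
Compare {W-β}: travel time 14 + fixed 8 = 22.
Compare {W-δ}: travel time 15 + fixed 7 = 22.
Compare {W-γ, W-ε}: travel time 15 + fixed 7 = 22.
All other subsets cost ≥ 22. Minimum total cost: 19.

19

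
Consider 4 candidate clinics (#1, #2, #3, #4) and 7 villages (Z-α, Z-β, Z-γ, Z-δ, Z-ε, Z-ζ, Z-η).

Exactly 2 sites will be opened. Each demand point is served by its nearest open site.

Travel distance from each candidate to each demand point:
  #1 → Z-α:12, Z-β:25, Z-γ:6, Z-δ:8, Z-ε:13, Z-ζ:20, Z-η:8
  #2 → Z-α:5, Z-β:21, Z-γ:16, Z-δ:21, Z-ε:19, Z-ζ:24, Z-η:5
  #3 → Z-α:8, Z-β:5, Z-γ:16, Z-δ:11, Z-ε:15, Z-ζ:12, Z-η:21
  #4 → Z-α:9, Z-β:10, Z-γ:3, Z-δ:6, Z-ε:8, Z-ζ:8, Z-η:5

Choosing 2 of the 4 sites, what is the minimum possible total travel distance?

43

Open {#3, #4}.
  Z-α→#3 8, Z-β→#3 5, Z-γ→#4 3, Z-δ→#4 6, Z-ε→#4 8, Z-ζ→#4 8, Z-η→#4 5  ⇒ total 43.
Compare {#2, #4}: total 45.
Compare {#1, #4}: total 49.
No size-2 selection does better; minimum is 43.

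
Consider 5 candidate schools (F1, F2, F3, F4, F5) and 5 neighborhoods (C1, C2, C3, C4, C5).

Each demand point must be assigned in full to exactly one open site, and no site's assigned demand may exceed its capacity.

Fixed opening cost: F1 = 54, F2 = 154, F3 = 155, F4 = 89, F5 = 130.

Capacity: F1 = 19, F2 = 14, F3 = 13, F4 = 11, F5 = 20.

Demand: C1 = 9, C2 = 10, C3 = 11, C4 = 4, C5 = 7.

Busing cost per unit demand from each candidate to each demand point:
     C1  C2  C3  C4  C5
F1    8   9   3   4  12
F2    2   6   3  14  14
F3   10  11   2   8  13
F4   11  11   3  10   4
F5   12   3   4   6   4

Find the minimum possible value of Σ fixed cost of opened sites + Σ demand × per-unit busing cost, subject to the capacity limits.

452

Open {F1, F4, F5}; cheapest assignment that respects the capacities:
  F1 (cap 19, load 13): C1, C4 — cost 9×8 + 4×4 = 88
  F4 (cap 11, load 11): C3 — cost 11×3 = 33
  F5 (cap 20, load 17): C2, C5 — cost 10×3 + 7×4 = 58
  Shipping 179, fixed 273 → total 452.
  Any other capacity-feasible assignment to {F1, F4, F5} ships for at least 179.
Compare {F1, F2, F5}: its best feasible assignment gives total 463.
Compare {F1, F3, F5}: its best feasible assignment gives total 507.
Every other set of open sites that can feasibly serve all demand totals ≥ 463 even under its best assignment. Minimum: 452.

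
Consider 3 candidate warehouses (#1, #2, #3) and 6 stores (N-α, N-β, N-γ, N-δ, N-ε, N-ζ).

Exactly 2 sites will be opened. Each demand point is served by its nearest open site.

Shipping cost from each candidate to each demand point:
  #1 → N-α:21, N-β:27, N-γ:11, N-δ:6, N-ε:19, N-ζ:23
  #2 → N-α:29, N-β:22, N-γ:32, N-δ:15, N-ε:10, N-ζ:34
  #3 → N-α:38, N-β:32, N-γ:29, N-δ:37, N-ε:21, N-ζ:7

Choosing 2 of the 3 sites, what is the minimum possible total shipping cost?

Open {#1, #3}.
  N-α→#1 21, N-β→#1 27, N-γ→#1 11, N-δ→#1 6, N-ε→#1 19, N-ζ→#3 7  ⇒ total 91.
Compare {#1, #2}: total 93.
Compare {#2, #3}: total 112.

91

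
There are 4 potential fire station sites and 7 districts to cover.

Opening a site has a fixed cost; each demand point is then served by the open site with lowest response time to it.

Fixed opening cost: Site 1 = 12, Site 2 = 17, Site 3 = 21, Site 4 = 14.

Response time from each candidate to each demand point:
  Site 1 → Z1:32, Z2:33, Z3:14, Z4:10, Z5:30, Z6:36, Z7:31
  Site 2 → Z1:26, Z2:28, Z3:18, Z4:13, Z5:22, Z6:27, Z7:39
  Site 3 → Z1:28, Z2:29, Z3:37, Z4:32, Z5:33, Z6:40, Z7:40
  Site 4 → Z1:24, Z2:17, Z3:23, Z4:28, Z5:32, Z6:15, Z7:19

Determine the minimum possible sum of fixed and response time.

155

Open {Site 1, Site 4}: assign each demand point to its cheapest open site.
  Z1→Site 4 24, Z2→Site 4 17, Z3→Site 1 14, Z4→Site 1 10, Z5→Site 1 30, Z6→Site 4 15, Z7→Site 4 19
  response time 129, fixed 26 → total 155.
Compare {Site 2, Site 4}: response time 128 + fixed 31 = 159.
Compare {Site 1, Site 2, Site 4}: response time 121 + fixed 43 = 164.
Compare {Site 4}: response time 158 + fixed 14 = 172.
All other subsets cost ≥ 159. Minimum total cost: 155.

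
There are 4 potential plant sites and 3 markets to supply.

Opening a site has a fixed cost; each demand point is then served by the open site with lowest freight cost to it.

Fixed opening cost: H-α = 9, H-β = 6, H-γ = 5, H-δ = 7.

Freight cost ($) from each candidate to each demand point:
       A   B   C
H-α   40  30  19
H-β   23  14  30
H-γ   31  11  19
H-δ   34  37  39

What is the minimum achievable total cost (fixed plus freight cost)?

Open {H-β, H-γ}: assign each demand point to its cheapest open site.
  A→H-β 23, B→H-γ 11, C→H-γ 19
  freight cost 53, fixed 11 → total 64.
Compare {H-γ}: freight cost 61 + fixed 5 = 66.
Compare {H-α, H-β}: freight cost 56 + fixed 15 = 71.
Compare {H-β, H-γ, H-δ}: freight cost 53 + fixed 18 = 71.
All other subsets cost ≥ 66. Minimum total cost: 64.

64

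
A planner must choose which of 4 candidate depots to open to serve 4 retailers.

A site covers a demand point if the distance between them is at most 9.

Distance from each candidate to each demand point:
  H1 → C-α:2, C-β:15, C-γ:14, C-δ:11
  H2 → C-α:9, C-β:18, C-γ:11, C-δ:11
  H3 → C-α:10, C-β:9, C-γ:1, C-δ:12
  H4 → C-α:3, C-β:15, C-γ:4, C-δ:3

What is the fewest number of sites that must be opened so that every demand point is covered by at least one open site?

Coverage sets (demand points within 9 of each site):
  H1: {C-α}
  H2: {C-α}
  H3: {C-β, C-γ}
  H4: {C-α, C-γ, C-δ}
No single site covers all 4 demand points.
But {H3, H4} covers everything, so the minimum is 2.

2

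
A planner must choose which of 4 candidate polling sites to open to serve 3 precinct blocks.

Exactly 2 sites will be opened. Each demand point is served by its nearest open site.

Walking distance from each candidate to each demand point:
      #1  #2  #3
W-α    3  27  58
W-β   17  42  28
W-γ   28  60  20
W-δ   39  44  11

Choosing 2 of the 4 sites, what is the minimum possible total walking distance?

41

Open {W-α, W-δ}.
  #1→W-α 3, #2→W-α 27, #3→W-δ 11  ⇒ total 41.
Compare {W-α, W-γ}: total 50.
Compare {W-α, W-β}: total 58.
No size-2 selection does better; minimum is 41.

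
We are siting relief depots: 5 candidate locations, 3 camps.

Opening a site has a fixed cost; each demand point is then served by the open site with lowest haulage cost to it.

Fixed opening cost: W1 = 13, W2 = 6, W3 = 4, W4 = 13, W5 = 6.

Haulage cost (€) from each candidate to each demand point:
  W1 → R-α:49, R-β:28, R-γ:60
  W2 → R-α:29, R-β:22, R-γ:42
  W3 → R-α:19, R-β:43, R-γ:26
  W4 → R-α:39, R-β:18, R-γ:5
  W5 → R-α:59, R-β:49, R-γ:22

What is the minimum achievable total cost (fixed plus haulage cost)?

59

Open {W3, W4}: assign each demand point to its cheapest open site.
  R-α→W3 19, R-β→W4 18, R-γ→W4 5
  haulage cost 42, fixed 17 → total 59.
Compare {W2, W3, W4}: haulage cost 42 + fixed 23 = 65.
Compare {W3, W4, W5}: haulage cost 42 + fixed 23 = 65.
Compare {W2, W4}: haulage cost 52 + fixed 19 = 71.
All other subsets cost ≥ 65. Minimum total cost: 59.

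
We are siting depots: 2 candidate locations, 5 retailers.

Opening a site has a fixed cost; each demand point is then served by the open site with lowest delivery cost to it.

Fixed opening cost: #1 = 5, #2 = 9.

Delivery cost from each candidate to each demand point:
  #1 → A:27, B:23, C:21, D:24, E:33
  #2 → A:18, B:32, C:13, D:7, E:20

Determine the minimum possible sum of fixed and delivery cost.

Open {#1, #2}: assign each demand point to its cheapest open site.
  A→#2 18, B→#1 23, C→#2 13, D→#2 7, E→#2 20
  delivery cost 81, fixed 14 → total 95.
Compare {#2}: delivery cost 90 + fixed 9 = 99.
Compare {#1}: delivery cost 128 + fixed 5 = 133.

95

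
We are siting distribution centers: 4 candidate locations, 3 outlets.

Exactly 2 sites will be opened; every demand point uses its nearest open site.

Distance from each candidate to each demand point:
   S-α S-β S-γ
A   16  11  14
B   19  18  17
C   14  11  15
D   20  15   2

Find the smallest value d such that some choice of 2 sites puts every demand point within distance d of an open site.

14

Open {A, C}.
  Farthest demand point is S-α at distance 14 (to C); all others are ≤ 14.
With {C, D} the worst case is 14.
With {B, C} the worst case is 15.
No size-2 selection achieves below 14.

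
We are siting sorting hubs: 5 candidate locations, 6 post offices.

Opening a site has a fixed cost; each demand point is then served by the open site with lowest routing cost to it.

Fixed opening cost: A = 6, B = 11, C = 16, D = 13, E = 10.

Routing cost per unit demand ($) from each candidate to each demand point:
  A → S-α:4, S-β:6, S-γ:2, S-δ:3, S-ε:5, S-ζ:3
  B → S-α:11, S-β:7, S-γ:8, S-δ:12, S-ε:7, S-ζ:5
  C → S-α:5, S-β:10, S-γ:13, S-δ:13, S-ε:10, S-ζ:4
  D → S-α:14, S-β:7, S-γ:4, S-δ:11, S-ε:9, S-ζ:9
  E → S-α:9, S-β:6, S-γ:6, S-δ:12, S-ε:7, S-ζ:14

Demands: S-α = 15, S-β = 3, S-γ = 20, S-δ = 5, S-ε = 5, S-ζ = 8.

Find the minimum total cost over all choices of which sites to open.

Open {A}: assign each demand point to its cheapest open site.
  S-α→A 15×4=60, S-β→A 3×6=18, S-γ→A 20×2=40, S-δ→A 5×3=15, S-ε→A 5×5=25, S-ζ→A 8×3=24
  routing cost 182, fixed 6 → total 188.
Compare {A, E}: routing cost 182 + fixed 16 = 198.
Compare {A, B}: routing cost 182 + fixed 17 = 199.
Compare {A, D}: routing cost 182 + fixed 19 = 201.
All other subsets cost ≥ 198. Minimum total cost: 188.

188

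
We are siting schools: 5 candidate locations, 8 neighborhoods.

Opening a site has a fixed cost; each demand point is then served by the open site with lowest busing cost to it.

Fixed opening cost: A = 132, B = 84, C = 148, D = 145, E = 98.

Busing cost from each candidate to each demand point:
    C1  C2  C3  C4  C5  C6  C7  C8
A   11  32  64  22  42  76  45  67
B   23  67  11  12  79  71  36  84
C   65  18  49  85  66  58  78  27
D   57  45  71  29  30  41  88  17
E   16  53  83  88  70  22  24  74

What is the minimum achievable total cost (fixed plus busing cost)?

444

Open {B, D}: assign each demand point to its cheapest open site.
  C1→B 23, C2→D 45, C3→B 11, C4→B 12, C5→D 30, C6→D 41, C7→B 36, C8→D 17
  busing cost 215, fixed 229 → total 444.
Compare {B, E}: busing cost 282 + fixed 182 = 464.
Compare {B}: busing cost 383 + fixed 84 = 467.
Compare {B, C}: busing cost 251 + fixed 232 = 483.
All other subsets cost ≥ 464. Minimum total cost: 444.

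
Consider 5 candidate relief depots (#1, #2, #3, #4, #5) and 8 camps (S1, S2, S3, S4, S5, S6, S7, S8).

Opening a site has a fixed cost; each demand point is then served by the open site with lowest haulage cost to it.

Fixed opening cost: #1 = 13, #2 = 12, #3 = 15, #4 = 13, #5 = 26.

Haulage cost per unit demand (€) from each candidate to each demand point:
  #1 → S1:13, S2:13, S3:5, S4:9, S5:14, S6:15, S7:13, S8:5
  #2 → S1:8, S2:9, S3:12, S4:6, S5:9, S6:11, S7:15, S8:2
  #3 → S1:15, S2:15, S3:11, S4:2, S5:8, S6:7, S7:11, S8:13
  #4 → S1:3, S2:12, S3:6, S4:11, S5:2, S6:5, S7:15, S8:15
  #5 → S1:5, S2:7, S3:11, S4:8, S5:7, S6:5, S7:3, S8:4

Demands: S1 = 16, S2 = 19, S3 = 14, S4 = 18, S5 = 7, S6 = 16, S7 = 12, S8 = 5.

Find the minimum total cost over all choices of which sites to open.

504

Open {#1, #3, #4, #5}: assign each demand point to its cheapest open site.
  S1→#4 16×3=48, S2→#5 19×7=133, S3→#1 14×5=70, S4→#3 18×2=36, S5→#4 7×2=14, S6→#4 16×5=80, S7→#5 12×3=36, S8→#5 5×4=20
  haulage cost 437, fixed 67 → total 504.
Compare {#3, #4, #5}: haulage cost 451 + fixed 54 = 505.
Compare {#1, #2, #3, #4, #5}: haulage cost 427 + fixed 79 = 506.
Compare {#2, #3, #4, #5}: haulage cost 441 + fixed 66 = 507.
All other subsets cost ≥ 505. Minimum total cost: 504.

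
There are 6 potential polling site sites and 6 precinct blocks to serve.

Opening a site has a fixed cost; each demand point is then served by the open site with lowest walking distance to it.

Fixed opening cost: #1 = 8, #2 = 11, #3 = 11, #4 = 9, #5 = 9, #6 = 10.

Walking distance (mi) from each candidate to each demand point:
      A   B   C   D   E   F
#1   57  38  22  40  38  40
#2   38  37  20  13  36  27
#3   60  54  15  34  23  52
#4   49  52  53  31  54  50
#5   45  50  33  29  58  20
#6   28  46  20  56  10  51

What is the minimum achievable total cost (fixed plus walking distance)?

Open {#2, #6}: assign each demand point to its cheapest open site.
  A→#6 28, B→#2 37, C→#2 20, D→#2 13, E→#6 10, F→#2 27
  walking distance 135, fixed 21 → total 156.
Compare {#2, #5, #6}: walking distance 128 + fixed 30 = 158.
Compare {#2, #3, #6}: walking distance 130 + fixed 32 = 162.
Compare {#1, #2, #6}: walking distance 135 + fixed 29 = 164.
All other subsets cost ≥ 158. Minimum total cost: 156.

156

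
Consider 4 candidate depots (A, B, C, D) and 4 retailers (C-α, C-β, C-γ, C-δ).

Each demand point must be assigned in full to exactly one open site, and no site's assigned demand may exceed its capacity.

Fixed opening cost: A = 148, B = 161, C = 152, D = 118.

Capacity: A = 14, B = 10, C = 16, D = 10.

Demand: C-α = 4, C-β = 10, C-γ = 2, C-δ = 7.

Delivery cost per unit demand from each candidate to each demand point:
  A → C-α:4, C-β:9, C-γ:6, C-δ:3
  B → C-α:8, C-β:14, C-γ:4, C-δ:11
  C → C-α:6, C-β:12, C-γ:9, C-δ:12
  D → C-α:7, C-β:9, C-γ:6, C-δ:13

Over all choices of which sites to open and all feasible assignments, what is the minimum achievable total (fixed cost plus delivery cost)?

405

Open {A, D}; cheapest assignment that respects the capacities:
  A (cap 14, load 13): C-α, C-γ, C-δ — cost 4×4 + 2×6 + 7×3 = 49
  D (cap 10, load 10): C-β — cost 10×9 = 90
  Shipping 139, fixed 266 → total 405.
  Any other capacity-feasible assignment to {A, D} ships for at least 139.
Compare {A, C}: its best feasible assignment gives total 469.
Compare {C, D}: its best feasible assignment gives total 486.
Every other set of open sites that can feasibly serve all demand totals ≥ 469 even under its best assignment. Minimum: 405.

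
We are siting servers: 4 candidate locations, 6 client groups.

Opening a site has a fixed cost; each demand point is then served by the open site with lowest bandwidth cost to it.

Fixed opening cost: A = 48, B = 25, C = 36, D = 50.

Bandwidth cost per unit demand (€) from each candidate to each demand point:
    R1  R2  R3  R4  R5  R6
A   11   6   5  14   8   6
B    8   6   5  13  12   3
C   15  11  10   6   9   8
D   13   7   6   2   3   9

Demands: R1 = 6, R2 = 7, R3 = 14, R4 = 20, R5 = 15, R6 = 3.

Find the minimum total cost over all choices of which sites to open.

Open {B, D}: assign each demand point to its cheapest open site.
  R1→B 6×8=48, R2→B 7×6=42, R3→B 14×5=70, R4→D 20×2=40, R5→D 15×3=45, R6→B 3×3=9
  bandwidth cost 254, fixed 75 → total 329.
Compare {B, C, D}: bandwidth cost 254 + fixed 111 = 365.
Compare {D}: bandwidth cost 323 + fixed 50 = 373.
Compare {A, B, D}: bandwidth cost 254 + fixed 123 = 377.
All other subsets cost ≥ 365. Minimum total cost: 329.

329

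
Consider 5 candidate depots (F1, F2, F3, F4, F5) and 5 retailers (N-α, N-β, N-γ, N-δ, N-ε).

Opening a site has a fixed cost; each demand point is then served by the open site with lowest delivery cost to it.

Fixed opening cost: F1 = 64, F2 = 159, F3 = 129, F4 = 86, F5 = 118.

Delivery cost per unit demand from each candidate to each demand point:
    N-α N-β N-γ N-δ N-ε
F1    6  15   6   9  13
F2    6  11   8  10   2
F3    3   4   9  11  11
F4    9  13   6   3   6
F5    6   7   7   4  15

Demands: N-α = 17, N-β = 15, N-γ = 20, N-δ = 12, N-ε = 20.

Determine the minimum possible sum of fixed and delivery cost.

602

Open {F3, F4}: assign each demand point to its cheapest open site.
  N-α→F3 17×3=51, N-β→F3 15×4=60, N-γ→F4 20×6=120, N-δ→F4 12×3=36, N-ε→F4 20×6=120
  delivery cost 387, fixed 215 → total 602.
Compare {F1, F3, F4}: delivery cost 387 + fixed 279 = 666.
Compare {F2, F3, F4}: delivery cost 307 + fixed 374 = 681.
Compare {F4, F5}: delivery cost 483 + fixed 204 = 687.
All other subsets cost ≥ 666. Minimum total cost: 602.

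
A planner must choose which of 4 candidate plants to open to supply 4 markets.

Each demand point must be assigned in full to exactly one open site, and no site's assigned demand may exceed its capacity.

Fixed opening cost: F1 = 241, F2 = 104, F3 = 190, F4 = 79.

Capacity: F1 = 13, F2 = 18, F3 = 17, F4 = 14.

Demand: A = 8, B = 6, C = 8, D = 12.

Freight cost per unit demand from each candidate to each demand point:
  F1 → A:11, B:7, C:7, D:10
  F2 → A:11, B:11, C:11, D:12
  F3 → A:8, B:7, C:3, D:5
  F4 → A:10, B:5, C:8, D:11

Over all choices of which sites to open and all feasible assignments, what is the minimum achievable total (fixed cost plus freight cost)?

592

Open {F2, F3}; cheapest assignment that respects the capacities:
  F2 (cap 18, load 18): B, D — cost 6×11 + 12×12 = 210
  F3 (cap 17, load 16): A, C — cost 8×8 + 8×3 = 88
  Shipping 298, fixed 294 → total 592.
  Any other capacity-feasible assignment to {F2, F3} ships for at least 298.
Compare {F2, F3, F4}: its best feasible assignment gives total 615.
Compare {F1, F2, F4}: its best feasible assignment gives total 726.
Every other set of open sites that can feasibly serve all demand totals ≥ 615 even under its best assignment. Minimum: 592.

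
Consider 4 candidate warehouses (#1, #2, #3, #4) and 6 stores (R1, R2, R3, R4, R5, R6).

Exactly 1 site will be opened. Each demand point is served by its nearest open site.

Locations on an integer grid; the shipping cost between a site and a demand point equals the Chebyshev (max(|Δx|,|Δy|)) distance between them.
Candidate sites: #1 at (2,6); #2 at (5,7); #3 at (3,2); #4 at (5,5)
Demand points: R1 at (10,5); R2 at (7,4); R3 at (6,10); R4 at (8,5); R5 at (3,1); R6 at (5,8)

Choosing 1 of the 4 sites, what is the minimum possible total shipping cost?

Open {#2}.
  R1→#2 5, R2→#2 3, R3→#2 3, R4→#2 3, R5→#2 6, R6→#2 1  ⇒ total 21.
Compare {#4}: total 22.
Compare {#1}: total 31.
No size-1 selection does better; minimum is 21.

21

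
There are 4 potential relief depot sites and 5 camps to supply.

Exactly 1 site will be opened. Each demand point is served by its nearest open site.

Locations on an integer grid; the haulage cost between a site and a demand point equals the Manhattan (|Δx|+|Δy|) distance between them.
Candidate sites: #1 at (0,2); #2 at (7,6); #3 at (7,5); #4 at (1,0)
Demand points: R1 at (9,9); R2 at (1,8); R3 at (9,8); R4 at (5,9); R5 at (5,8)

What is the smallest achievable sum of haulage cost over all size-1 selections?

Open {#2}.
  R1→#2 5, R2→#2 8, R3→#2 4, R4→#2 5, R5→#2 4  ⇒ total 26.
Compare {#3}: total 31.
Compare {#1}: total 61.
No size-1 selection does better; minimum is 26.

26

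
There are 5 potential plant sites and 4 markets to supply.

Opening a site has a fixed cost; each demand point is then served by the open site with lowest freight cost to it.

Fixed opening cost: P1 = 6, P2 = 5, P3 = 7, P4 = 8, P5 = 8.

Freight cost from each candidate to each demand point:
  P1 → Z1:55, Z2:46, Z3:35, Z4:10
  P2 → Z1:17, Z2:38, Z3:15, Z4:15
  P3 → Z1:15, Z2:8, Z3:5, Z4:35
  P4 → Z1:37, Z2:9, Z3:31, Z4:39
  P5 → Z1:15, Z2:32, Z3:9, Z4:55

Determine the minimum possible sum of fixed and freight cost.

51

Open {P1, P3}: assign each demand point to its cheapest open site.
  Z1→P3 15, Z2→P3 8, Z3→P3 5, Z4→P1 10
  freight cost 38, fixed 13 → total 51.
Compare {P2, P3}: freight cost 43 + fixed 12 = 55.
Compare {P1, P2, P3}: freight cost 38 + fixed 18 = 56.
Compare {P1, P3, P4}: freight cost 38 + fixed 21 = 59.
All other subsets cost ≥ 55. Minimum total cost: 51.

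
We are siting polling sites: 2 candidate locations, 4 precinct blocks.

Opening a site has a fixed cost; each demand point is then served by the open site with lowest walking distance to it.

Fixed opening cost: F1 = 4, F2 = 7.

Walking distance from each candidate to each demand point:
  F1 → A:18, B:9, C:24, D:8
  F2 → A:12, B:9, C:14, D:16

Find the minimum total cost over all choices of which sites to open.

Open {F1, F2}: assign each demand point to its cheapest open site.
  A→F2 12, B→F1 9, C→F2 14, D→F1 8
  walking distance 43, fixed 11 → total 54.
Compare {F2}: walking distance 51 + fixed 7 = 58.
Compare {F1}: walking distance 59 + fixed 4 = 63.

54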